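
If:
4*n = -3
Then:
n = -3/4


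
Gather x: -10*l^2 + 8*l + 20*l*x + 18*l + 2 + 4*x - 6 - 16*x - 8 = -10*l^2 + 26*l + x*(20*l - 12) - 12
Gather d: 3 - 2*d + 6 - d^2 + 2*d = 9 - d^2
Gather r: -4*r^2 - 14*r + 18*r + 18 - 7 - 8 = -4*r^2 + 4*r + 3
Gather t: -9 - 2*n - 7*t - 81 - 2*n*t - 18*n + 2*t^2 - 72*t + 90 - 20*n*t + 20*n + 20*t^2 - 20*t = 22*t^2 + t*(-22*n - 99)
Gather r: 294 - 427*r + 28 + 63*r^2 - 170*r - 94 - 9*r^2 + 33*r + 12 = 54*r^2 - 564*r + 240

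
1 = 1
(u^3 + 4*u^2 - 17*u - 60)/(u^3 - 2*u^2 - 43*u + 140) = (u^2 + 8*u + 15)/(u^2 + 2*u - 35)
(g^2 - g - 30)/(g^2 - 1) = (g^2 - g - 30)/(g^2 - 1)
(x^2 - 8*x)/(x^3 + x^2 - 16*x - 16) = x*(x - 8)/(x^3 + x^2 - 16*x - 16)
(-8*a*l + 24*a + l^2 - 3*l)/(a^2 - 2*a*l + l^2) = (-8*a*l + 24*a + l^2 - 3*l)/(a^2 - 2*a*l + l^2)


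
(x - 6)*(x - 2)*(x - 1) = x^3 - 9*x^2 + 20*x - 12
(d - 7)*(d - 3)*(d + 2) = d^3 - 8*d^2 + d + 42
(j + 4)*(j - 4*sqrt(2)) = j^2 - 4*sqrt(2)*j + 4*j - 16*sqrt(2)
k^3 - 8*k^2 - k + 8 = (k - 8)*(k - 1)*(k + 1)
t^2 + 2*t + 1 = (t + 1)^2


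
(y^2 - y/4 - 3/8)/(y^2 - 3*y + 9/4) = (8*y^2 - 2*y - 3)/(2*(4*y^2 - 12*y + 9))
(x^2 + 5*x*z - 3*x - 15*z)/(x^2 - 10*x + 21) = (x + 5*z)/(x - 7)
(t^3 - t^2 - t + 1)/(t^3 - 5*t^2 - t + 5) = (t - 1)/(t - 5)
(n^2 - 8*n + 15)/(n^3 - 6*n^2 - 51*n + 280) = (n - 3)/(n^2 - n - 56)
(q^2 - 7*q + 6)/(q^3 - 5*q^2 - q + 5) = (q - 6)/(q^2 - 4*q - 5)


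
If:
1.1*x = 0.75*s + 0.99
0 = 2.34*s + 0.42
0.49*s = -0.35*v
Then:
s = -0.18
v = 0.25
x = 0.78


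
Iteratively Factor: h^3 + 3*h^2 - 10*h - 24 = (h - 3)*(h^2 + 6*h + 8) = (h - 3)*(h + 4)*(h + 2)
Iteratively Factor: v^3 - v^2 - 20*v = (v)*(v^2 - v - 20) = v*(v - 5)*(v + 4)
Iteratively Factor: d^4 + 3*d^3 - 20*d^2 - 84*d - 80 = (d + 4)*(d^3 - d^2 - 16*d - 20) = (d - 5)*(d + 4)*(d^2 + 4*d + 4) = (d - 5)*(d + 2)*(d + 4)*(d + 2)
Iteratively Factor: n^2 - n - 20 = (n + 4)*(n - 5)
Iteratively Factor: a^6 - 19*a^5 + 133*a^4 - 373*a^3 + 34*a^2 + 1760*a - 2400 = (a + 2)*(a^5 - 21*a^4 + 175*a^3 - 723*a^2 + 1480*a - 1200) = (a - 4)*(a + 2)*(a^4 - 17*a^3 + 107*a^2 - 295*a + 300) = (a - 4)*(a - 3)*(a + 2)*(a^3 - 14*a^2 + 65*a - 100) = (a - 5)*(a - 4)*(a - 3)*(a + 2)*(a^2 - 9*a + 20) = (a - 5)*(a - 4)^2*(a - 3)*(a + 2)*(a - 5)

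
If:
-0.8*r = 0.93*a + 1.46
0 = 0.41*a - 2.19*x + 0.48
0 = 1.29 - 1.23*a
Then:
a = 1.05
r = -3.04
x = 0.42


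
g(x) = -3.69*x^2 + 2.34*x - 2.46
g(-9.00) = -322.41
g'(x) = 2.34 - 7.38*x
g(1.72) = -9.35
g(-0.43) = -4.15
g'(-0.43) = 5.51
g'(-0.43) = 5.51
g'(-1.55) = 13.78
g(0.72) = -2.69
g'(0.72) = -2.97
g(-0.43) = -4.15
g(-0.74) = -6.21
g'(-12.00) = 90.90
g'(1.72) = -10.35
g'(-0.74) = 7.80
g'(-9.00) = 68.76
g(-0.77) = -6.45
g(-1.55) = -14.95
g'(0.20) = 0.86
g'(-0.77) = 8.02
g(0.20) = -2.14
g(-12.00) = -561.90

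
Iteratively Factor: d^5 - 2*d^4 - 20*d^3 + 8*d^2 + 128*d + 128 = (d + 2)*(d^4 - 4*d^3 - 12*d^2 + 32*d + 64) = (d + 2)^2*(d^3 - 6*d^2 + 32) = (d - 4)*(d + 2)^2*(d^2 - 2*d - 8) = (d - 4)*(d + 2)^3*(d - 4)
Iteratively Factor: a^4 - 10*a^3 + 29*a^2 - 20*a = (a - 4)*(a^3 - 6*a^2 + 5*a) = (a - 5)*(a - 4)*(a^2 - a) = (a - 5)*(a - 4)*(a - 1)*(a)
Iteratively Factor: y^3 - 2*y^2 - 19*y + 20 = (y - 5)*(y^2 + 3*y - 4) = (y - 5)*(y + 4)*(y - 1)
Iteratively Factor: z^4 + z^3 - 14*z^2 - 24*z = (z)*(z^3 + z^2 - 14*z - 24) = z*(z + 3)*(z^2 - 2*z - 8) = z*(z + 2)*(z + 3)*(z - 4)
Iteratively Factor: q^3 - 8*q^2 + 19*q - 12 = (q - 4)*(q^2 - 4*q + 3) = (q - 4)*(q - 3)*(q - 1)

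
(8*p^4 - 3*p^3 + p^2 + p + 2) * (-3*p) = -24*p^5 + 9*p^4 - 3*p^3 - 3*p^2 - 6*p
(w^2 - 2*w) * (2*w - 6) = 2*w^3 - 10*w^2 + 12*w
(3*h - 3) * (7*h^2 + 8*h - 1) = 21*h^3 + 3*h^2 - 27*h + 3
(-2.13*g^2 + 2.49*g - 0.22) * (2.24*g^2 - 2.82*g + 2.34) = -4.7712*g^4 + 11.5842*g^3 - 12.4988*g^2 + 6.447*g - 0.5148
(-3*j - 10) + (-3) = -3*j - 13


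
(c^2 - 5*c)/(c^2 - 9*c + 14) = c*(c - 5)/(c^2 - 9*c + 14)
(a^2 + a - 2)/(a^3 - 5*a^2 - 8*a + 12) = 1/(a - 6)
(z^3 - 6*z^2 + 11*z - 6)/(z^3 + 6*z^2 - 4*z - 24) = (z^2 - 4*z + 3)/(z^2 + 8*z + 12)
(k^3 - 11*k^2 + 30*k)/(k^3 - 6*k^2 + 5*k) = (k - 6)/(k - 1)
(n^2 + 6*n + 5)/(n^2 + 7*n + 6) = (n + 5)/(n + 6)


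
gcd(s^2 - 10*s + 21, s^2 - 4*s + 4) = 1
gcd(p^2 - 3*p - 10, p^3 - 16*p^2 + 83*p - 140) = p - 5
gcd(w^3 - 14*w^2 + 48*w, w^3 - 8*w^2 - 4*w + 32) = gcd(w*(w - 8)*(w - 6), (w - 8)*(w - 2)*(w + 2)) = w - 8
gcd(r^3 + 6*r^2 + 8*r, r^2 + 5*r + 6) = r + 2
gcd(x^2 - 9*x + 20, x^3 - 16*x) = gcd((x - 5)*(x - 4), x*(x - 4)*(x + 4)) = x - 4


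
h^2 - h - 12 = (h - 4)*(h + 3)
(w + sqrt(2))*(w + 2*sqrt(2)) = w^2 + 3*sqrt(2)*w + 4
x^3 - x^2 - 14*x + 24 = (x - 3)*(x - 2)*(x + 4)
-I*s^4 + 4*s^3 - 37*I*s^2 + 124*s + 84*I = (s - 6*I)*(s + 2*I)*(s + 7*I)*(-I*s + 1)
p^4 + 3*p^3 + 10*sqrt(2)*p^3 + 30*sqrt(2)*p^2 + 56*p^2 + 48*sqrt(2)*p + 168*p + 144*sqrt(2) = (p + 3)*(p + 2*sqrt(2))^2*(p + 6*sqrt(2))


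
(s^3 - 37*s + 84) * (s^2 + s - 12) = s^5 + s^4 - 49*s^3 + 47*s^2 + 528*s - 1008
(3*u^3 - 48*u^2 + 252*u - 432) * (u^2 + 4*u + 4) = 3*u^5 - 36*u^4 + 72*u^3 + 384*u^2 - 720*u - 1728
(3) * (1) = 3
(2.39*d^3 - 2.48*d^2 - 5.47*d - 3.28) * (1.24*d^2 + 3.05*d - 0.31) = 2.9636*d^5 + 4.2143*d^4 - 15.0877*d^3 - 19.9819*d^2 - 8.3083*d + 1.0168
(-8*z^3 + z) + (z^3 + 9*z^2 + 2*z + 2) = -7*z^3 + 9*z^2 + 3*z + 2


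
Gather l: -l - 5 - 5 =-l - 10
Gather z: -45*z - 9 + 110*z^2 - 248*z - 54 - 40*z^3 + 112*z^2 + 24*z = -40*z^3 + 222*z^2 - 269*z - 63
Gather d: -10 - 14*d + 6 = -14*d - 4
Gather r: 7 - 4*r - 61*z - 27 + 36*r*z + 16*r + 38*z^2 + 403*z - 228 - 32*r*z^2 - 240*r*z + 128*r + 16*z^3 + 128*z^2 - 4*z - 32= r*(-32*z^2 - 204*z + 140) + 16*z^3 + 166*z^2 + 338*z - 280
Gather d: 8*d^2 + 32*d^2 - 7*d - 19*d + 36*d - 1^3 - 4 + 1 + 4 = 40*d^2 + 10*d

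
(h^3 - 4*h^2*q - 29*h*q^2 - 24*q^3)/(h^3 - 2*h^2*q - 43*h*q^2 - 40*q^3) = (h + 3*q)/(h + 5*q)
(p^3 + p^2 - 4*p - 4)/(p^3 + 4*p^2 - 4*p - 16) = (p + 1)/(p + 4)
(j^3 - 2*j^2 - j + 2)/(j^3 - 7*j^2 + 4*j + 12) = (j - 1)/(j - 6)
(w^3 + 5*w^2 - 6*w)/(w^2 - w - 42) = w*(w - 1)/(w - 7)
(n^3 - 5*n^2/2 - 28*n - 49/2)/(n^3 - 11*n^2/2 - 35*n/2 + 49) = (n + 1)/(n - 2)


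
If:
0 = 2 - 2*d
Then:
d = 1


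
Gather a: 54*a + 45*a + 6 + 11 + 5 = 99*a + 22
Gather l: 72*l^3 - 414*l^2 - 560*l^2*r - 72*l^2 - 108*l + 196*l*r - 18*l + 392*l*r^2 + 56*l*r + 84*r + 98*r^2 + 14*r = 72*l^3 + l^2*(-560*r - 486) + l*(392*r^2 + 252*r - 126) + 98*r^2 + 98*r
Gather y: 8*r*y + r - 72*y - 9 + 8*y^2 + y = r + 8*y^2 + y*(8*r - 71) - 9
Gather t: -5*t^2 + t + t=-5*t^2 + 2*t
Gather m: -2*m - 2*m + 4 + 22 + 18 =44 - 4*m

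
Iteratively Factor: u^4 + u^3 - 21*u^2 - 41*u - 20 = (u + 1)*(u^3 - 21*u - 20) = (u + 1)*(u + 4)*(u^2 - 4*u - 5) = (u - 5)*(u + 1)*(u + 4)*(u + 1)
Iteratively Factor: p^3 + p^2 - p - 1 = (p + 1)*(p^2 - 1) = (p - 1)*(p + 1)*(p + 1)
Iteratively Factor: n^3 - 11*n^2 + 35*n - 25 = (n - 5)*(n^2 - 6*n + 5) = (n - 5)^2*(n - 1)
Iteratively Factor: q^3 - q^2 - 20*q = (q - 5)*(q^2 + 4*q) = (q - 5)*(q + 4)*(q)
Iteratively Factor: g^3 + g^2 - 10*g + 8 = (g - 1)*(g^2 + 2*g - 8) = (g - 2)*(g - 1)*(g + 4)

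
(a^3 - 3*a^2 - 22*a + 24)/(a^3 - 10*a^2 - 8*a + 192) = (a - 1)/(a - 8)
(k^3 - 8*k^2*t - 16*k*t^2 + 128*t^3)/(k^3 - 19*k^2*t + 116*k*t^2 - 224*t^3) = (-k - 4*t)/(-k + 7*t)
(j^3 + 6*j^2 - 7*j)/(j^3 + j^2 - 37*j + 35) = j/(j - 5)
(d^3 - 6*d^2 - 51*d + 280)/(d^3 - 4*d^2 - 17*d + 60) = (d^2 - d - 56)/(d^2 + d - 12)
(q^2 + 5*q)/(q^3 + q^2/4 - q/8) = 8*(q + 5)/(8*q^2 + 2*q - 1)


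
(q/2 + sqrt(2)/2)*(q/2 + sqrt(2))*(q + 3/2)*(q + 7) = q^4/4 + 3*sqrt(2)*q^3/4 + 17*q^3/8 + 29*q^2/8 + 51*sqrt(2)*q^2/8 + 17*q/2 + 63*sqrt(2)*q/8 + 21/2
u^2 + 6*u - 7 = (u - 1)*(u + 7)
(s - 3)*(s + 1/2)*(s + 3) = s^3 + s^2/2 - 9*s - 9/2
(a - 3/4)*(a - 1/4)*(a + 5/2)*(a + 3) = a^4 + 9*a^3/2 + 35*a^2/16 - 207*a/32 + 45/32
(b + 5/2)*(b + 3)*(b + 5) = b^3 + 21*b^2/2 + 35*b + 75/2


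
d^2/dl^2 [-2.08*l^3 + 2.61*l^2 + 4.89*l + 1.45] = 5.22 - 12.48*l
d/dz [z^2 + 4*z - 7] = 2*z + 4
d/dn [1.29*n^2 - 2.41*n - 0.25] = 2.58*n - 2.41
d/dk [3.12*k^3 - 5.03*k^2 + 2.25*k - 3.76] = 9.36*k^2 - 10.06*k + 2.25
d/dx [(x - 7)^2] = 2*x - 14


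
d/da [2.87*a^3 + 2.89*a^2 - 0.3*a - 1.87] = 8.61*a^2 + 5.78*a - 0.3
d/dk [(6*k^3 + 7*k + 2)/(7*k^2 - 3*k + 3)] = (42*k^4 - 36*k^3 + 5*k^2 - 28*k + 27)/(49*k^4 - 42*k^3 + 51*k^2 - 18*k + 9)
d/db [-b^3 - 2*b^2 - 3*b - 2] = -3*b^2 - 4*b - 3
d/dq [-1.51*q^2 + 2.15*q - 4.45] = 2.15 - 3.02*q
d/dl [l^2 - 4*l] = 2*l - 4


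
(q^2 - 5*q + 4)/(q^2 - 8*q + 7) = (q - 4)/(q - 7)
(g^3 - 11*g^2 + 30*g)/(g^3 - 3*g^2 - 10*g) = (g - 6)/(g + 2)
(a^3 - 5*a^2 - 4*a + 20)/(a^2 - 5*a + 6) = (a^2 - 3*a - 10)/(a - 3)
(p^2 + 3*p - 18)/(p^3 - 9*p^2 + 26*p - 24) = (p + 6)/(p^2 - 6*p + 8)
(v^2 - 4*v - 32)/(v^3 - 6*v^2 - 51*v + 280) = (v + 4)/(v^2 + 2*v - 35)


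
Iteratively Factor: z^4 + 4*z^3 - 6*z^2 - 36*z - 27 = (z - 3)*(z^3 + 7*z^2 + 15*z + 9) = (z - 3)*(z + 3)*(z^2 + 4*z + 3) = (z - 3)*(z + 1)*(z + 3)*(z + 3)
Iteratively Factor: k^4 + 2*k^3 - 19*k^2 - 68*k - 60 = (k + 2)*(k^3 - 19*k - 30) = (k - 5)*(k + 2)*(k^2 + 5*k + 6) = (k - 5)*(k + 2)*(k + 3)*(k + 2)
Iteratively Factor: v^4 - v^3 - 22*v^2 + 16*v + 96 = (v + 4)*(v^3 - 5*v^2 - 2*v + 24) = (v - 4)*(v + 4)*(v^2 - v - 6) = (v - 4)*(v + 2)*(v + 4)*(v - 3)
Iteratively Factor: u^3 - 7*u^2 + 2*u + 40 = (u - 5)*(u^2 - 2*u - 8) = (u - 5)*(u + 2)*(u - 4)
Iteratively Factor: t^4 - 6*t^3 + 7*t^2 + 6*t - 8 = (t + 1)*(t^3 - 7*t^2 + 14*t - 8) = (t - 2)*(t + 1)*(t^2 - 5*t + 4) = (t - 4)*(t - 2)*(t + 1)*(t - 1)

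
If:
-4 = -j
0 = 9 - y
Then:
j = 4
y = 9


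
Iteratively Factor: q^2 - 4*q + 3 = (q - 1)*(q - 3)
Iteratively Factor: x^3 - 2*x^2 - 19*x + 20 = (x - 1)*(x^2 - x - 20) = (x - 5)*(x - 1)*(x + 4)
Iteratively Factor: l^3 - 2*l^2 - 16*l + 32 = (l - 2)*(l^2 - 16) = (l - 2)*(l + 4)*(l - 4)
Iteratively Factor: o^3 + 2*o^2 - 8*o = (o - 2)*(o^2 + 4*o) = o*(o - 2)*(o + 4)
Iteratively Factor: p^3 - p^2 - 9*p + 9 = (p - 1)*(p^2 - 9) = (p - 3)*(p - 1)*(p + 3)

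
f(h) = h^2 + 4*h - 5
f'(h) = 2*h + 4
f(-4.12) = -4.51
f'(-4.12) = -4.24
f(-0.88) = -7.75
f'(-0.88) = 2.24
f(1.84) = 5.75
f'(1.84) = 7.68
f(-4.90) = -0.59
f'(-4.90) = -5.80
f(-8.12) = 28.45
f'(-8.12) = -12.24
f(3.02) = 16.20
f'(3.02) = 10.04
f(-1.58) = -8.82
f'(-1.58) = 0.84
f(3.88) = 25.57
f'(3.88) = 11.76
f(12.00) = 187.00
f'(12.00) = 28.00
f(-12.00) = 91.00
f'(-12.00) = -20.00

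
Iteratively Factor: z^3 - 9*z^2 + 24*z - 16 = (z - 1)*(z^2 - 8*z + 16) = (z - 4)*(z - 1)*(z - 4)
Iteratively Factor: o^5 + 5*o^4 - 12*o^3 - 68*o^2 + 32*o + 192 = (o + 4)*(o^4 + o^3 - 16*o^2 - 4*o + 48) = (o - 2)*(o + 4)*(o^3 + 3*o^2 - 10*o - 24) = (o - 2)*(o + 2)*(o + 4)*(o^2 + o - 12) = (o - 3)*(o - 2)*(o + 2)*(o + 4)*(o + 4)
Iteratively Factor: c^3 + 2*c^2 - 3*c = (c)*(c^2 + 2*c - 3) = c*(c - 1)*(c + 3)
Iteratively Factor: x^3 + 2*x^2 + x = (x + 1)*(x^2 + x) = x*(x + 1)*(x + 1)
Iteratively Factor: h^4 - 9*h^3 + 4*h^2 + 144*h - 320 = (h - 4)*(h^3 - 5*h^2 - 16*h + 80) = (h - 4)*(h + 4)*(h^2 - 9*h + 20) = (h - 4)^2*(h + 4)*(h - 5)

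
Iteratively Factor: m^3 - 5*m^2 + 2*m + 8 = (m + 1)*(m^2 - 6*m + 8) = (m - 2)*(m + 1)*(m - 4)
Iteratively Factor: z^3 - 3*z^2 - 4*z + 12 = (z + 2)*(z^2 - 5*z + 6) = (z - 3)*(z + 2)*(z - 2)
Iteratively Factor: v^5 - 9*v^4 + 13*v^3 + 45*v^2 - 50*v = (v - 1)*(v^4 - 8*v^3 + 5*v^2 + 50*v) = (v - 1)*(v + 2)*(v^3 - 10*v^2 + 25*v) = (v - 5)*(v - 1)*(v + 2)*(v^2 - 5*v) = (v - 5)^2*(v - 1)*(v + 2)*(v)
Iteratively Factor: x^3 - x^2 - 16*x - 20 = (x - 5)*(x^2 + 4*x + 4) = (x - 5)*(x + 2)*(x + 2)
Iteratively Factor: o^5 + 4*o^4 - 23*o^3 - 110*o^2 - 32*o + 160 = (o - 5)*(o^4 + 9*o^3 + 22*o^2 - 32) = (o - 5)*(o + 4)*(o^3 + 5*o^2 + 2*o - 8) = (o - 5)*(o + 4)^2*(o^2 + o - 2) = (o - 5)*(o - 1)*(o + 4)^2*(o + 2)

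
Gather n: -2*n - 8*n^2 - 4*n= -8*n^2 - 6*n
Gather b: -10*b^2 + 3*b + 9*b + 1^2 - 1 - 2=-10*b^2 + 12*b - 2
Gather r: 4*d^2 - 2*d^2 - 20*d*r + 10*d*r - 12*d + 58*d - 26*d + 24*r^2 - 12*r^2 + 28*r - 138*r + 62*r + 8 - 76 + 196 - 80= 2*d^2 + 20*d + 12*r^2 + r*(-10*d - 48) + 48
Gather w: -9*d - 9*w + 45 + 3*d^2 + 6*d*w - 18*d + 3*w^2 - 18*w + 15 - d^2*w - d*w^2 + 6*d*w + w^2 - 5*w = 3*d^2 - 27*d + w^2*(4 - d) + w*(-d^2 + 12*d - 32) + 60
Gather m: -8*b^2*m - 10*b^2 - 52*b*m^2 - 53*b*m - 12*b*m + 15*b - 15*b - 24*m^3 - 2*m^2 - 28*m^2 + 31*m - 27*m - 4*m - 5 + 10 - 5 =-10*b^2 - 24*m^3 + m^2*(-52*b - 30) + m*(-8*b^2 - 65*b)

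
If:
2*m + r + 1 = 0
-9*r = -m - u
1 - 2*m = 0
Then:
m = 1/2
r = -2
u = -37/2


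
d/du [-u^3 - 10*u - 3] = -3*u^2 - 10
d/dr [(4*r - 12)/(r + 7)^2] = 4*(13 - r)/(r + 7)^3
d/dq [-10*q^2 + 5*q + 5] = 5 - 20*q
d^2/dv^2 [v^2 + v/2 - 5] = 2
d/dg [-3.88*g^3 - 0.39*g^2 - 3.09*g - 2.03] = -11.64*g^2 - 0.78*g - 3.09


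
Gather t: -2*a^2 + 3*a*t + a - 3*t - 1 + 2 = -2*a^2 + a + t*(3*a - 3) + 1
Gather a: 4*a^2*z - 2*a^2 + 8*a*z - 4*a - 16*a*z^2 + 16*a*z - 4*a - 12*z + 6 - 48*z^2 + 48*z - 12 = a^2*(4*z - 2) + a*(-16*z^2 + 24*z - 8) - 48*z^2 + 36*z - 6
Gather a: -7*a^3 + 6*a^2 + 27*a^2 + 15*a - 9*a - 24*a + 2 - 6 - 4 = -7*a^3 + 33*a^2 - 18*a - 8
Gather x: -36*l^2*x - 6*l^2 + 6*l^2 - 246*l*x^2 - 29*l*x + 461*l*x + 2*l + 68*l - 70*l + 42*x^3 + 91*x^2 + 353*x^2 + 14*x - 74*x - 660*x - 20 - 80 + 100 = 42*x^3 + x^2*(444 - 246*l) + x*(-36*l^2 + 432*l - 720)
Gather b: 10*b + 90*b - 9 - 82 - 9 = 100*b - 100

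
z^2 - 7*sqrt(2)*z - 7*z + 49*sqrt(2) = (z - 7)*(z - 7*sqrt(2))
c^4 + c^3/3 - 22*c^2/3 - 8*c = c*(c - 3)*(c + 4/3)*(c + 2)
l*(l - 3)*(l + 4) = l^3 + l^2 - 12*l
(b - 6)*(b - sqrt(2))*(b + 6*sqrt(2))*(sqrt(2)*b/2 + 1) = sqrt(2)*b^4/2 - 3*sqrt(2)*b^3 + 6*b^3 - 36*b^2 - sqrt(2)*b^2 - 12*b + 6*sqrt(2)*b + 72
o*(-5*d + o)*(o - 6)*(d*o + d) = -5*d^2*o^3 + 25*d^2*o^2 + 30*d^2*o + d*o^4 - 5*d*o^3 - 6*d*o^2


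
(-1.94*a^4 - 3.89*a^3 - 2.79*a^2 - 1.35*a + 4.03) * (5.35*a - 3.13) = -10.379*a^5 - 14.7393*a^4 - 2.7508*a^3 + 1.5102*a^2 + 25.786*a - 12.6139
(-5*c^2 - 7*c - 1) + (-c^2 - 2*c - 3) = -6*c^2 - 9*c - 4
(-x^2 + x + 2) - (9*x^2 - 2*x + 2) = -10*x^2 + 3*x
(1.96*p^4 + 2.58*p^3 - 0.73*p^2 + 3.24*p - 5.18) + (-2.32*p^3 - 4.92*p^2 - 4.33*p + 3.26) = 1.96*p^4 + 0.26*p^3 - 5.65*p^2 - 1.09*p - 1.92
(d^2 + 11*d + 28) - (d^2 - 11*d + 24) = 22*d + 4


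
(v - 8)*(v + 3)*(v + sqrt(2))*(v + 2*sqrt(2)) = v^4 - 5*v^3 + 3*sqrt(2)*v^3 - 15*sqrt(2)*v^2 - 20*v^2 - 72*sqrt(2)*v - 20*v - 96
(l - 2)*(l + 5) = l^2 + 3*l - 10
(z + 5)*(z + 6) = z^2 + 11*z + 30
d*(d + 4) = d^2 + 4*d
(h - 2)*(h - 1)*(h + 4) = h^3 + h^2 - 10*h + 8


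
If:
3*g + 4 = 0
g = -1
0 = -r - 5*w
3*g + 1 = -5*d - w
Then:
No Solution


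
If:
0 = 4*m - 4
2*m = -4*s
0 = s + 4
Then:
No Solution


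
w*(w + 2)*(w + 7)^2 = w^4 + 16*w^3 + 77*w^2 + 98*w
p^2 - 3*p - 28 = (p - 7)*(p + 4)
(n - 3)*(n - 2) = n^2 - 5*n + 6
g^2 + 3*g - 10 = (g - 2)*(g + 5)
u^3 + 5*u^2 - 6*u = u*(u - 1)*(u + 6)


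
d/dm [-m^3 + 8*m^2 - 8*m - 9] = -3*m^2 + 16*m - 8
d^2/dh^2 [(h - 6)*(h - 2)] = 2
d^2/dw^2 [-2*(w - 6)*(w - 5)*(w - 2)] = 52 - 12*w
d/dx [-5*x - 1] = -5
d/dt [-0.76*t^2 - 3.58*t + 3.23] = -1.52*t - 3.58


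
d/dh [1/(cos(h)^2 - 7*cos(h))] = (2*cos(h) - 7)*sin(h)/((cos(h) - 7)^2*cos(h)^2)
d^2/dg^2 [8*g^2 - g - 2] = 16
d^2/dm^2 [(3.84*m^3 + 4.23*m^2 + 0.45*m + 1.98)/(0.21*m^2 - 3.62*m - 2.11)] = (-4.44089209850063e-16*m^5 + 7.105427357601e-15*m^4 + 110.515782*m^3 + 187.753914*m^2 + 94.741578*m + 84.438486)/(0.009261*m^6 - 0.478926*m^5 + 7.976619*m^4 - 37.813796*m^3 - 80.146029*m^2 - 48.349806*m - 9.393931)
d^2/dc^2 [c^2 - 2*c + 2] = 2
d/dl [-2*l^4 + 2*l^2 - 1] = -8*l^3 + 4*l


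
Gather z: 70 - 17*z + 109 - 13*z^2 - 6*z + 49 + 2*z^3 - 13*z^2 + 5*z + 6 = 2*z^3 - 26*z^2 - 18*z + 234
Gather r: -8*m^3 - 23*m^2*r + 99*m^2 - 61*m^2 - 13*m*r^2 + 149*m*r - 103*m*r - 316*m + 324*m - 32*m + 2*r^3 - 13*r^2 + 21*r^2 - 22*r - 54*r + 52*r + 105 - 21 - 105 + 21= -8*m^3 + 38*m^2 - 24*m + 2*r^3 + r^2*(8 - 13*m) + r*(-23*m^2 + 46*m - 24)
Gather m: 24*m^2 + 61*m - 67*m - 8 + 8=24*m^2 - 6*m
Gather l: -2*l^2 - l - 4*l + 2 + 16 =-2*l^2 - 5*l + 18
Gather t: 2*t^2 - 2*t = 2*t^2 - 2*t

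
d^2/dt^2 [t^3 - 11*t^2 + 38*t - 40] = 6*t - 22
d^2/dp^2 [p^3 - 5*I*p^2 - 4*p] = 6*p - 10*I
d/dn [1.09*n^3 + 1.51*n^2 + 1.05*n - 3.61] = 3.27*n^2 + 3.02*n + 1.05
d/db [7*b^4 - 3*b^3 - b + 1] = 28*b^3 - 9*b^2 - 1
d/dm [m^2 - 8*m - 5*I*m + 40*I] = 2*m - 8 - 5*I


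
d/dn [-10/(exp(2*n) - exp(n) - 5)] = (20*exp(n) - 10)*exp(n)/(-exp(2*n) + exp(n) + 5)^2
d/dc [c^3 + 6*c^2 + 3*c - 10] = 3*c^2 + 12*c + 3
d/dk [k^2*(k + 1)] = k*(3*k + 2)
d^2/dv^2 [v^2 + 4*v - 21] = 2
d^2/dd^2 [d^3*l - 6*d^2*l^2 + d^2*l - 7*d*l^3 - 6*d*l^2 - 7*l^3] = 2*l*(3*d - 6*l + 1)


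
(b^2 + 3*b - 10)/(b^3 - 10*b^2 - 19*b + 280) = (b - 2)/(b^2 - 15*b + 56)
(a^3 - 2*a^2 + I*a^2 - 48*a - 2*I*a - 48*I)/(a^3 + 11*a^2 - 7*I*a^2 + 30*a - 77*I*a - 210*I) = (a^2 + a*(-8 + I) - 8*I)/(a^2 + a*(5 - 7*I) - 35*I)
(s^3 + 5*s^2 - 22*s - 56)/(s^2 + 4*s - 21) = (s^2 - 2*s - 8)/(s - 3)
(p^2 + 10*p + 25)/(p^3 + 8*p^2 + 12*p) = (p^2 + 10*p + 25)/(p*(p^2 + 8*p + 12))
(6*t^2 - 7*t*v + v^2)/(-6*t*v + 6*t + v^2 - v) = (-t + v)/(v - 1)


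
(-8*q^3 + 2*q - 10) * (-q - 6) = 8*q^4 + 48*q^3 - 2*q^2 - 2*q + 60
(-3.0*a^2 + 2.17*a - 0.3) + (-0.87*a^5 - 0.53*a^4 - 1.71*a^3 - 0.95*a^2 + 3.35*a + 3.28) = -0.87*a^5 - 0.53*a^4 - 1.71*a^3 - 3.95*a^2 + 5.52*a + 2.98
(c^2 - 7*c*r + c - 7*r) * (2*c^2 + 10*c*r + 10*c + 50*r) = 2*c^4 - 4*c^3*r + 12*c^3 - 70*c^2*r^2 - 24*c^2*r + 10*c^2 - 420*c*r^2 - 20*c*r - 350*r^2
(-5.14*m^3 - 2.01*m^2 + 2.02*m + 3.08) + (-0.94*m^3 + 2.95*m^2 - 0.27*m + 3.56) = -6.08*m^3 + 0.94*m^2 + 1.75*m + 6.64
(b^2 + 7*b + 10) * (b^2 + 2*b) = b^4 + 9*b^3 + 24*b^2 + 20*b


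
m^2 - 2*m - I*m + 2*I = (m - 2)*(m - I)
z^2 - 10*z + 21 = (z - 7)*(z - 3)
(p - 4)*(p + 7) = p^2 + 3*p - 28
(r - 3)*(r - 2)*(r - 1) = r^3 - 6*r^2 + 11*r - 6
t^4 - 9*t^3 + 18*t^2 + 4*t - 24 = (t - 6)*(t - 2)^2*(t + 1)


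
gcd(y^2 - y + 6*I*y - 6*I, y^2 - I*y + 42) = y + 6*I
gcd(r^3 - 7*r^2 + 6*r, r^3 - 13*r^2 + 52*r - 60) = r - 6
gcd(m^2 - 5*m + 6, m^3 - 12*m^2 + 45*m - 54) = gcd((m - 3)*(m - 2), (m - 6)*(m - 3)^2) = m - 3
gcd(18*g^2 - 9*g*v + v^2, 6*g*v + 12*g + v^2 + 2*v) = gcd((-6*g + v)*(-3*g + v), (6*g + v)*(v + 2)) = 1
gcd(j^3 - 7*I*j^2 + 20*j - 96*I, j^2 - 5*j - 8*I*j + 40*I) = j - 8*I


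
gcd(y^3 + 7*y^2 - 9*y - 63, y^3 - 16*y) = 1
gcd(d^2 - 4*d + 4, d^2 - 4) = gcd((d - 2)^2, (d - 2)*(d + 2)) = d - 2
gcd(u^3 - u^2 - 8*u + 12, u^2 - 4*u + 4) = u^2 - 4*u + 4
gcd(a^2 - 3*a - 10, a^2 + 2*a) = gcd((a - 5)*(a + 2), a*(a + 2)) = a + 2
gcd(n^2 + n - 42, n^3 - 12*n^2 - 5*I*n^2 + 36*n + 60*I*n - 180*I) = n - 6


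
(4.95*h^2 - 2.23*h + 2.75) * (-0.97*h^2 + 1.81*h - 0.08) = -4.8015*h^4 + 11.1226*h^3 - 7.0998*h^2 + 5.1559*h - 0.22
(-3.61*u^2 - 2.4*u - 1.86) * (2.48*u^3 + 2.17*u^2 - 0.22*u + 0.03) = -8.9528*u^5 - 13.7857*u^4 - 9.0266*u^3 - 3.6165*u^2 + 0.3372*u - 0.0558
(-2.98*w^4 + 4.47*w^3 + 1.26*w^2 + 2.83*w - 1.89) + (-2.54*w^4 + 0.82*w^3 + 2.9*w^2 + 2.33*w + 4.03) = -5.52*w^4 + 5.29*w^3 + 4.16*w^2 + 5.16*w + 2.14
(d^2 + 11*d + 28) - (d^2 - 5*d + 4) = 16*d + 24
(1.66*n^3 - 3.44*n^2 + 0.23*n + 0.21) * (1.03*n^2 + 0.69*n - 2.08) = 1.7098*n^5 - 2.3978*n^4 - 5.5895*n^3 + 7.5302*n^2 - 0.3335*n - 0.4368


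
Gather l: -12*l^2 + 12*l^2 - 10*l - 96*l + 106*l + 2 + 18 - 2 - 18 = 0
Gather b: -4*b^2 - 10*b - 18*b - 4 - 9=-4*b^2 - 28*b - 13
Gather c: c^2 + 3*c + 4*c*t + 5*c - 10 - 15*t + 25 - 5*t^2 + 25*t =c^2 + c*(4*t + 8) - 5*t^2 + 10*t + 15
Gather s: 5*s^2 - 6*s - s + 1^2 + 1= 5*s^2 - 7*s + 2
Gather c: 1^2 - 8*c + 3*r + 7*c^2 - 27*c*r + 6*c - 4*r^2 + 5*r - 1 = 7*c^2 + c*(-27*r - 2) - 4*r^2 + 8*r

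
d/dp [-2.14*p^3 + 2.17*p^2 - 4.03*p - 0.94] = -6.42*p^2 + 4.34*p - 4.03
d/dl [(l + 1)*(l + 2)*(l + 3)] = 3*l^2 + 12*l + 11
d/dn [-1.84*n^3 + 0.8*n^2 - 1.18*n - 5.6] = -5.52*n^2 + 1.6*n - 1.18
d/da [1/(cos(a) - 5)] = sin(a)/(cos(a) - 5)^2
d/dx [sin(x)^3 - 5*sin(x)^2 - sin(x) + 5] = (3*sin(x)^2 - 10*sin(x) - 1)*cos(x)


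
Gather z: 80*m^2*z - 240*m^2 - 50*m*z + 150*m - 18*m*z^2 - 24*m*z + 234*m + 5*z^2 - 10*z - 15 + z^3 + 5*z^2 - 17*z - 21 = -240*m^2 + 384*m + z^3 + z^2*(10 - 18*m) + z*(80*m^2 - 74*m - 27) - 36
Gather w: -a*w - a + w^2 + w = -a + w^2 + w*(1 - a)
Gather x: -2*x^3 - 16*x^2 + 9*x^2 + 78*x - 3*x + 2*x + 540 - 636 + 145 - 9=-2*x^3 - 7*x^2 + 77*x + 40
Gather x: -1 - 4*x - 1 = -4*x - 2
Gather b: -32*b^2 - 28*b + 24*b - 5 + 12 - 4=-32*b^2 - 4*b + 3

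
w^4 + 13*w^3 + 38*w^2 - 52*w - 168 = (w - 2)*(w + 2)*(w + 6)*(w + 7)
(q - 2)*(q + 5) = q^2 + 3*q - 10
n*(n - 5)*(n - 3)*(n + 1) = n^4 - 7*n^3 + 7*n^2 + 15*n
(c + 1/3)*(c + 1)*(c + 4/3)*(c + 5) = c^4 + 23*c^3/3 + 139*c^2/9 + 11*c + 20/9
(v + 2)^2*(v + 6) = v^3 + 10*v^2 + 28*v + 24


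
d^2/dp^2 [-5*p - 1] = 0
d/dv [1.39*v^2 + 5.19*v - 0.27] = 2.78*v + 5.19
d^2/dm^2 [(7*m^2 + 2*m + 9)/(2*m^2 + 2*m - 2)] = (-5*m^3 + 48*m^2 + 33*m + 27)/(m^6 + 3*m^5 - 5*m^3 + 3*m - 1)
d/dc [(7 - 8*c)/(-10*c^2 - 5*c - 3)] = (-80*c^2 + 140*c + 59)/(100*c^4 + 100*c^3 + 85*c^2 + 30*c + 9)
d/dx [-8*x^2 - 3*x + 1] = -16*x - 3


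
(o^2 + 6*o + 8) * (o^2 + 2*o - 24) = o^4 + 8*o^3 - 4*o^2 - 128*o - 192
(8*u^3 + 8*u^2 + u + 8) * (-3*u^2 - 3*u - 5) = -24*u^5 - 48*u^4 - 67*u^3 - 67*u^2 - 29*u - 40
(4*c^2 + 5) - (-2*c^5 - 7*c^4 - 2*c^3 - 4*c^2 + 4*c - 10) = 2*c^5 + 7*c^4 + 2*c^3 + 8*c^2 - 4*c + 15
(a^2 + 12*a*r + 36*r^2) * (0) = 0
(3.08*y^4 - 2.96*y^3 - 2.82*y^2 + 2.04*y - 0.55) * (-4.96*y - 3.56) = -15.2768*y^5 + 3.7168*y^4 + 24.5248*y^3 - 0.0792000000000002*y^2 - 4.5344*y + 1.958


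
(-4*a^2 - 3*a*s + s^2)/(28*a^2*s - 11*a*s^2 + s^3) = (a + s)/(s*(-7*a + s))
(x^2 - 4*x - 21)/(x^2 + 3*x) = (x - 7)/x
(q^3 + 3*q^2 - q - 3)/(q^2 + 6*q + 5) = (q^2 + 2*q - 3)/(q + 5)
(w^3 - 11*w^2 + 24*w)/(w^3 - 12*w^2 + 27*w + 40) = w*(w - 3)/(w^2 - 4*w - 5)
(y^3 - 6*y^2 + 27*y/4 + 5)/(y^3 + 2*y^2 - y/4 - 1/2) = (2*y^2 - 13*y + 20)/(2*y^2 + 3*y - 2)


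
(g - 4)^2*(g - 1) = g^3 - 9*g^2 + 24*g - 16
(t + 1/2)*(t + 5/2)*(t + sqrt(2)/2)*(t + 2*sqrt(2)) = t^4 + 3*t^3 + 5*sqrt(2)*t^3/2 + 13*t^2/4 + 15*sqrt(2)*t^2/2 + 25*sqrt(2)*t/8 + 6*t + 5/2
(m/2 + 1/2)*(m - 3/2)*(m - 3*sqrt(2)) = m^3/2 - 3*sqrt(2)*m^2/2 - m^2/4 - 3*m/4 + 3*sqrt(2)*m/4 + 9*sqrt(2)/4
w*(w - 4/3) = w^2 - 4*w/3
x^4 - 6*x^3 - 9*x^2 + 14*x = x*(x - 7)*(x - 1)*(x + 2)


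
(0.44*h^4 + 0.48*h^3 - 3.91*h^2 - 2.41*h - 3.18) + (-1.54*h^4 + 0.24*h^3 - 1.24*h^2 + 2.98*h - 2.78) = -1.1*h^4 + 0.72*h^3 - 5.15*h^2 + 0.57*h - 5.96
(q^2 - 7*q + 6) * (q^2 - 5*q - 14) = q^4 - 12*q^3 + 27*q^2 + 68*q - 84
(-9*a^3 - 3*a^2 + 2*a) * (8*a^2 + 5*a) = -72*a^5 - 69*a^4 + a^3 + 10*a^2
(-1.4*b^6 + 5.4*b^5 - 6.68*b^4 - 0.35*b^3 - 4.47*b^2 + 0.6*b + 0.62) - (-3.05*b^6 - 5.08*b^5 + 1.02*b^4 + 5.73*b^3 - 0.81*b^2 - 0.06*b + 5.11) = 1.65*b^6 + 10.48*b^5 - 7.7*b^4 - 6.08*b^3 - 3.66*b^2 + 0.66*b - 4.49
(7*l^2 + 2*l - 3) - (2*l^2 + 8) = 5*l^2 + 2*l - 11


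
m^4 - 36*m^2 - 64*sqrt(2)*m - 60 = (m - 5*sqrt(2))*(m + sqrt(2))^2*(m + 3*sqrt(2))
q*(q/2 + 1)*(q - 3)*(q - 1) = q^4/2 - q^3 - 5*q^2/2 + 3*q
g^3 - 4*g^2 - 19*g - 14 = (g - 7)*(g + 1)*(g + 2)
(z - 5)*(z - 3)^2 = z^3 - 11*z^2 + 39*z - 45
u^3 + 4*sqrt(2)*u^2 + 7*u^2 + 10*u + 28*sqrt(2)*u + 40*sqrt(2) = (u + 2)*(u + 5)*(u + 4*sqrt(2))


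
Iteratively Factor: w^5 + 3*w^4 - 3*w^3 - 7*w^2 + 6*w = (w - 1)*(w^4 + 4*w^3 + w^2 - 6*w) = (w - 1)^2*(w^3 + 5*w^2 + 6*w) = (w - 1)^2*(w + 3)*(w^2 + 2*w) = (w - 1)^2*(w + 2)*(w + 3)*(w)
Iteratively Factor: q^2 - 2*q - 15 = (q + 3)*(q - 5)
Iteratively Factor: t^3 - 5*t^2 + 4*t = (t - 1)*(t^2 - 4*t) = (t - 4)*(t - 1)*(t)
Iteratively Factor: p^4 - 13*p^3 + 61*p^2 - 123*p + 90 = (p - 3)*(p^3 - 10*p^2 + 31*p - 30) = (p - 3)^2*(p^2 - 7*p + 10) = (p - 5)*(p - 3)^2*(p - 2)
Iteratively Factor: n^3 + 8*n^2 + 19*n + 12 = (n + 1)*(n^2 + 7*n + 12) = (n + 1)*(n + 3)*(n + 4)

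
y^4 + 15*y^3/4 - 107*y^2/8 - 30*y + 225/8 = (y - 3)*(y - 3/4)*(y + 5/2)*(y + 5)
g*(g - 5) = g^2 - 5*g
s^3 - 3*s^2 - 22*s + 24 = (s - 6)*(s - 1)*(s + 4)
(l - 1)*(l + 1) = l^2 - 1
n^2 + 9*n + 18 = (n + 3)*(n + 6)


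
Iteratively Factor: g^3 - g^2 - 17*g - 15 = (g + 3)*(g^2 - 4*g - 5) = (g + 1)*(g + 3)*(g - 5)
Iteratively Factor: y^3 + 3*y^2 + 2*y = (y + 1)*(y^2 + 2*y) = (y + 1)*(y + 2)*(y)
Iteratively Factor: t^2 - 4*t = (t - 4)*(t)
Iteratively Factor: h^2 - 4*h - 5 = (h - 5)*(h + 1)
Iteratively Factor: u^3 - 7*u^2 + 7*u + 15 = (u + 1)*(u^2 - 8*u + 15) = (u - 5)*(u + 1)*(u - 3)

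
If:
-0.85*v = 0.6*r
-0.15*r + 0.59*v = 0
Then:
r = 0.00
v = 0.00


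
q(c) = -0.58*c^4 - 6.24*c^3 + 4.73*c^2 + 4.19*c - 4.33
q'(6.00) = -1114.09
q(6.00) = -1908.43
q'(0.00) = 4.19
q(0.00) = -4.33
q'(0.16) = 5.21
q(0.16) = -3.56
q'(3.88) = -376.44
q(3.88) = -412.80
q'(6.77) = -1509.63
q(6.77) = -2913.76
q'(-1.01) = -22.07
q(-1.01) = 2.09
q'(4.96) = -692.53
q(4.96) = -979.65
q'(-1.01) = -22.07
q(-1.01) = 2.09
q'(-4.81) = -216.24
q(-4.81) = 468.90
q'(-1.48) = -43.29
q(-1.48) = 17.28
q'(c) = -2.32*c^3 - 18.72*c^2 + 9.46*c + 4.19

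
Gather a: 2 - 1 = 1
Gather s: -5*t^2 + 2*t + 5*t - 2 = -5*t^2 + 7*t - 2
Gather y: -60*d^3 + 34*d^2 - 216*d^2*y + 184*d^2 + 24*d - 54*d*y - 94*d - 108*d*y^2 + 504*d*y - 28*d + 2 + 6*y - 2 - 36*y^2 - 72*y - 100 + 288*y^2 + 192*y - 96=-60*d^3 + 218*d^2 - 98*d + y^2*(252 - 108*d) + y*(-216*d^2 + 450*d + 126) - 196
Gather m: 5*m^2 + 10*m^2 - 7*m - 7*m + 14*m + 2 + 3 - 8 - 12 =15*m^2 - 15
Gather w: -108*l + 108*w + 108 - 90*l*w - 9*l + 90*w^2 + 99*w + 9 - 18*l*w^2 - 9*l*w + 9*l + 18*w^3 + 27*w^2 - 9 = -108*l + 18*w^3 + w^2*(117 - 18*l) + w*(207 - 99*l) + 108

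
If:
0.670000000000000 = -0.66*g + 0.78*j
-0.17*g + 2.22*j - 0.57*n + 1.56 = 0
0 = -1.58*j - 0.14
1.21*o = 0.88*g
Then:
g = -1.12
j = -0.09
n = 2.73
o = -0.81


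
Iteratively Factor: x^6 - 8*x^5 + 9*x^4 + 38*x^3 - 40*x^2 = (x - 4)*(x^5 - 4*x^4 - 7*x^3 + 10*x^2) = (x - 4)*(x + 2)*(x^4 - 6*x^3 + 5*x^2) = (x - 5)*(x - 4)*(x + 2)*(x^3 - x^2) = x*(x - 5)*(x - 4)*(x + 2)*(x^2 - x) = x^2*(x - 5)*(x - 4)*(x + 2)*(x - 1)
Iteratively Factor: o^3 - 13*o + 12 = (o + 4)*(o^2 - 4*o + 3) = (o - 3)*(o + 4)*(o - 1)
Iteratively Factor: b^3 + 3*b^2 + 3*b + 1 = (b + 1)*(b^2 + 2*b + 1) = (b + 1)^2*(b + 1)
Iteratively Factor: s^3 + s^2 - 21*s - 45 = (s + 3)*(s^2 - 2*s - 15) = (s + 3)^2*(s - 5)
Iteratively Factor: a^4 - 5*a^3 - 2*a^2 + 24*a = (a - 3)*(a^3 - 2*a^2 - 8*a) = a*(a - 3)*(a^2 - 2*a - 8) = a*(a - 3)*(a + 2)*(a - 4)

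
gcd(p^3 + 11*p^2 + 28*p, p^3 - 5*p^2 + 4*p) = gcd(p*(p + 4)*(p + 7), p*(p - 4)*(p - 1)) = p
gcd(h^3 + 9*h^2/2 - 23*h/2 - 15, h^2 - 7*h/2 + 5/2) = h - 5/2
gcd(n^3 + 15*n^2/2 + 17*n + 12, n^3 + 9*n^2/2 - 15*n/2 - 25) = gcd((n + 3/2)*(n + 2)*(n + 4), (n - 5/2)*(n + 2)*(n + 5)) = n + 2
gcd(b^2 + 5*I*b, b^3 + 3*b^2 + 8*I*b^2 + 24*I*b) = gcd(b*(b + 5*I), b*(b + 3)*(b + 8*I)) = b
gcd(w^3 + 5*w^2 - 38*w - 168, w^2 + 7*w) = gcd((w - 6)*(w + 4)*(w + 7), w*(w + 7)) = w + 7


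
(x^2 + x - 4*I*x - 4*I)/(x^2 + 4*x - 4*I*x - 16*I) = (x + 1)/(x + 4)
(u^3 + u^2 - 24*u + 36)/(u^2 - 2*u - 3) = (u^2 + 4*u - 12)/(u + 1)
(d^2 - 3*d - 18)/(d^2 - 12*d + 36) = (d + 3)/(d - 6)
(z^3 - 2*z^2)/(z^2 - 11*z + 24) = z^2*(z - 2)/(z^2 - 11*z + 24)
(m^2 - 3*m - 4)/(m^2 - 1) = (m - 4)/(m - 1)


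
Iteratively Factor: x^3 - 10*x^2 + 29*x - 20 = (x - 4)*(x^2 - 6*x + 5) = (x - 4)*(x - 1)*(x - 5)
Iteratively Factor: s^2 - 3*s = (s)*(s - 3)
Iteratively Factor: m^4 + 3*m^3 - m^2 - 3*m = (m + 1)*(m^3 + 2*m^2 - 3*m) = m*(m + 1)*(m^2 + 2*m - 3) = m*(m - 1)*(m + 1)*(m + 3)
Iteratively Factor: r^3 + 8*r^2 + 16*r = (r + 4)*(r^2 + 4*r) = r*(r + 4)*(r + 4)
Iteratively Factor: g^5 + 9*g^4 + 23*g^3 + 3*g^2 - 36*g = (g)*(g^4 + 9*g^3 + 23*g^2 + 3*g - 36) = g*(g + 3)*(g^3 + 6*g^2 + 5*g - 12) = g*(g + 3)*(g + 4)*(g^2 + 2*g - 3) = g*(g - 1)*(g + 3)*(g + 4)*(g + 3)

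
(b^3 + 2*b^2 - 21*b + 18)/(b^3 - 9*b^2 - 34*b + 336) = (b^2 - 4*b + 3)/(b^2 - 15*b + 56)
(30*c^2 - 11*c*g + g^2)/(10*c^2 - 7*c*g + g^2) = (6*c - g)/(2*c - g)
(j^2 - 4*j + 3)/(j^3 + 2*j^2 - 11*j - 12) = (j - 1)/(j^2 + 5*j + 4)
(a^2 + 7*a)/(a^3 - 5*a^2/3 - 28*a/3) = 3*(a + 7)/(3*a^2 - 5*a - 28)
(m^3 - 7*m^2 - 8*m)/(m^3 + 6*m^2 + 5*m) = (m - 8)/(m + 5)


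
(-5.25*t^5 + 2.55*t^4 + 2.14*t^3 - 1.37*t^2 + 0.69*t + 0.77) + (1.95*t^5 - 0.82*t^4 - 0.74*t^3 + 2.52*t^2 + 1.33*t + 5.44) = -3.3*t^5 + 1.73*t^4 + 1.4*t^3 + 1.15*t^2 + 2.02*t + 6.21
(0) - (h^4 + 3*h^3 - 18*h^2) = -h^4 - 3*h^3 + 18*h^2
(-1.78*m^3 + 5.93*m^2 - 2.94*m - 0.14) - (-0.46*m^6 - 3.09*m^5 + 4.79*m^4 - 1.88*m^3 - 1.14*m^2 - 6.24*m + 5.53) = 0.46*m^6 + 3.09*m^5 - 4.79*m^4 + 0.0999999999999999*m^3 + 7.07*m^2 + 3.3*m - 5.67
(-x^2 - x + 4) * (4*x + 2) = -4*x^3 - 6*x^2 + 14*x + 8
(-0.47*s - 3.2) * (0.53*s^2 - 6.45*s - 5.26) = -0.2491*s^3 + 1.3355*s^2 + 23.1122*s + 16.832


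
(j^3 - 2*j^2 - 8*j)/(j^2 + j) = (j^2 - 2*j - 8)/(j + 1)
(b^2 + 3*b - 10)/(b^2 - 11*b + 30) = (b^2 + 3*b - 10)/(b^2 - 11*b + 30)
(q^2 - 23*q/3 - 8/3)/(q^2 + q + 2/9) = 3*(q - 8)/(3*q + 2)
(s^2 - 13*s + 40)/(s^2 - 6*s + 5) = (s - 8)/(s - 1)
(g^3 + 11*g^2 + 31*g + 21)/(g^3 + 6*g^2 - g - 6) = (g^2 + 10*g + 21)/(g^2 + 5*g - 6)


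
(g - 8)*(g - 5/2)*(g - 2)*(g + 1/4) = g^4 - 49*g^3/4 + 303*g^2/8 - 119*g/4 - 10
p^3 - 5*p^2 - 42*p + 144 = (p - 8)*(p - 3)*(p + 6)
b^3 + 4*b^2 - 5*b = b*(b - 1)*(b + 5)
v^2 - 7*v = v*(v - 7)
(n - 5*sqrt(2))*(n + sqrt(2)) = n^2 - 4*sqrt(2)*n - 10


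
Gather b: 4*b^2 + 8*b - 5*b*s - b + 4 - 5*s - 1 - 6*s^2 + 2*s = 4*b^2 + b*(7 - 5*s) - 6*s^2 - 3*s + 3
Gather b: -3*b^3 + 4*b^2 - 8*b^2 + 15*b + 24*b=-3*b^3 - 4*b^2 + 39*b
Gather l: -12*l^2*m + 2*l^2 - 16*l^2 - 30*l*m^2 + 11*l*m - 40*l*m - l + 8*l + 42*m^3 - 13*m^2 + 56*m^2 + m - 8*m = l^2*(-12*m - 14) + l*(-30*m^2 - 29*m + 7) + 42*m^3 + 43*m^2 - 7*m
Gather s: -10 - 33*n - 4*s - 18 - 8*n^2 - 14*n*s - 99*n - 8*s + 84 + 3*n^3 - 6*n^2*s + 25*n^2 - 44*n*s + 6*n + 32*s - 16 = 3*n^3 + 17*n^2 - 126*n + s*(-6*n^2 - 58*n + 20) + 40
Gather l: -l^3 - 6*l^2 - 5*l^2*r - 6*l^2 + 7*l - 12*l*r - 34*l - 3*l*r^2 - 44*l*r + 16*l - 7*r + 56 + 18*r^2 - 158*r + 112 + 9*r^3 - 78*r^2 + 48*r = -l^3 + l^2*(-5*r - 12) + l*(-3*r^2 - 56*r - 11) + 9*r^3 - 60*r^2 - 117*r + 168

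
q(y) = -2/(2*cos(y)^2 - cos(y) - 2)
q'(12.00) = 1.26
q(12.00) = 1.41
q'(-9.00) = -11.72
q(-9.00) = -3.50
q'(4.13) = -7.49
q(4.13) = 2.37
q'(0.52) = -1.32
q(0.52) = 1.47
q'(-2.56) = -88.64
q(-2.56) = -8.62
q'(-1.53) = -0.40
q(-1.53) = 0.98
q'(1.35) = 0.05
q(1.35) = 0.94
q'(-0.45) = 1.38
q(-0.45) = 1.56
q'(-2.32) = -35.63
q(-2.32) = 5.11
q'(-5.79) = -1.35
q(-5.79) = 1.50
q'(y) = -2*(4*sin(y)*cos(y) - sin(y))/(2*cos(y)^2 - cos(y) - 2)^2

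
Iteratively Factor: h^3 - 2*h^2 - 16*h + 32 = (h + 4)*(h^2 - 6*h + 8) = (h - 2)*(h + 4)*(h - 4)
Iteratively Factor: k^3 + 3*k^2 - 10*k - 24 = (k - 3)*(k^2 + 6*k + 8) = (k - 3)*(k + 2)*(k + 4)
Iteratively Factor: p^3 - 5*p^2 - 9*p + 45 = (p - 3)*(p^2 - 2*p - 15) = (p - 3)*(p + 3)*(p - 5)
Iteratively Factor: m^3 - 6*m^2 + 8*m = (m - 2)*(m^2 - 4*m) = m*(m - 2)*(m - 4)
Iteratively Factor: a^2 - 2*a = (a)*(a - 2)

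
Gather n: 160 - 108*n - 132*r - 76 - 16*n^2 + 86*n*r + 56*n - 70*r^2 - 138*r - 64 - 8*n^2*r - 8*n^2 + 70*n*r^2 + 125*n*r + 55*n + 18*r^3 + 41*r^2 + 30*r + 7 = n^2*(-8*r - 24) + n*(70*r^2 + 211*r + 3) + 18*r^3 - 29*r^2 - 240*r + 27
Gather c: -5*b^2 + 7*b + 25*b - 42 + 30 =-5*b^2 + 32*b - 12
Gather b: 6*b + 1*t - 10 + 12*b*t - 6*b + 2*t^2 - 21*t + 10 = 12*b*t + 2*t^2 - 20*t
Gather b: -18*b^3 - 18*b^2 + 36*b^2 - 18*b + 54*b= -18*b^3 + 18*b^2 + 36*b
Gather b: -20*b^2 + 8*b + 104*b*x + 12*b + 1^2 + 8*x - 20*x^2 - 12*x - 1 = -20*b^2 + b*(104*x + 20) - 20*x^2 - 4*x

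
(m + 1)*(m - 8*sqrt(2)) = m^2 - 8*sqrt(2)*m + m - 8*sqrt(2)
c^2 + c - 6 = (c - 2)*(c + 3)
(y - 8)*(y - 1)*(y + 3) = y^3 - 6*y^2 - 19*y + 24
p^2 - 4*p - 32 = (p - 8)*(p + 4)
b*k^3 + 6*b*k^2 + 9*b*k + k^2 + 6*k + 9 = (k + 3)^2*(b*k + 1)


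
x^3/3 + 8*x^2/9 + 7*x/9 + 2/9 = (x/3 + 1/3)*(x + 2/3)*(x + 1)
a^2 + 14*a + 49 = (a + 7)^2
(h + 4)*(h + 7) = h^2 + 11*h + 28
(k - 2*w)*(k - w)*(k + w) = k^3 - 2*k^2*w - k*w^2 + 2*w^3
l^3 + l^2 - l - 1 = (l - 1)*(l + 1)^2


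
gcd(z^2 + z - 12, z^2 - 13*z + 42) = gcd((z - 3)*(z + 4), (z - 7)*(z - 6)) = 1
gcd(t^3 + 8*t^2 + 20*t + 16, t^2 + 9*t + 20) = t + 4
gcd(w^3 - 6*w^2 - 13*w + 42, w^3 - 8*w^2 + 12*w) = w - 2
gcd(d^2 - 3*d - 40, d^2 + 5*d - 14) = 1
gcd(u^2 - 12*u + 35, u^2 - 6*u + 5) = u - 5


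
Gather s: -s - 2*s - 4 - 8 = -3*s - 12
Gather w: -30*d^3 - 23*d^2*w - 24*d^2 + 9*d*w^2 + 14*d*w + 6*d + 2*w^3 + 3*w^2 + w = -30*d^3 - 24*d^2 + 6*d + 2*w^3 + w^2*(9*d + 3) + w*(-23*d^2 + 14*d + 1)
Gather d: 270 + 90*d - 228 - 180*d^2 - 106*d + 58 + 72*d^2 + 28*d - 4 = -108*d^2 + 12*d + 96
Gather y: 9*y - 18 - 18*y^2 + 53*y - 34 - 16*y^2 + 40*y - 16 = -34*y^2 + 102*y - 68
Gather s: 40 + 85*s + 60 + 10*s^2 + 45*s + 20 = 10*s^2 + 130*s + 120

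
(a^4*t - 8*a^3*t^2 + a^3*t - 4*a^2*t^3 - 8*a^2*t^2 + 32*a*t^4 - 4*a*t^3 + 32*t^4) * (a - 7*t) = a^5*t - 15*a^4*t^2 + a^4*t + 52*a^3*t^3 - 15*a^3*t^2 + 60*a^2*t^4 + 52*a^2*t^3 - 224*a*t^5 + 60*a*t^4 - 224*t^5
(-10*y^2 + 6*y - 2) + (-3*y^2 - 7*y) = -13*y^2 - y - 2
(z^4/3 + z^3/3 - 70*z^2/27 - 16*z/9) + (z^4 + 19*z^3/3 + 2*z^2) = 4*z^4/3 + 20*z^3/3 - 16*z^2/27 - 16*z/9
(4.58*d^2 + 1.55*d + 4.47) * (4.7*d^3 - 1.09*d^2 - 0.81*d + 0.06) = 21.526*d^5 + 2.2928*d^4 + 15.6097*d^3 - 5.853*d^2 - 3.5277*d + 0.2682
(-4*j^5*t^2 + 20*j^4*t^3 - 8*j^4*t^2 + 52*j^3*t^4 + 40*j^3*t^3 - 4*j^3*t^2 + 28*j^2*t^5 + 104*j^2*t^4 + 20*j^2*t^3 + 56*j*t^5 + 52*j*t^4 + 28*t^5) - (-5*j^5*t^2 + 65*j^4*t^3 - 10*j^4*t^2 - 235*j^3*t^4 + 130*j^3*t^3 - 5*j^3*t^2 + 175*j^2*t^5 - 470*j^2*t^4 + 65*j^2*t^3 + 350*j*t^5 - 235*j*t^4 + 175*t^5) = j^5*t^2 - 45*j^4*t^3 + 2*j^4*t^2 + 287*j^3*t^4 - 90*j^3*t^3 + j^3*t^2 - 147*j^2*t^5 + 574*j^2*t^4 - 45*j^2*t^3 - 294*j*t^5 + 287*j*t^4 - 147*t^5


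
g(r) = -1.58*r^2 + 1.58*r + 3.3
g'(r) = 1.58 - 3.16*r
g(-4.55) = -36.60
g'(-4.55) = 15.96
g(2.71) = -4.02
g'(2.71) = -6.98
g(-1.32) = -1.54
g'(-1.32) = 5.75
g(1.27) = 2.76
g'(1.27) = -2.43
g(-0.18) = 2.96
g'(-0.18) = 2.15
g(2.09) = -0.30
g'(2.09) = -5.02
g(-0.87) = 0.73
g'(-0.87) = 4.33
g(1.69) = 1.46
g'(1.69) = -3.76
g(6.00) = -44.10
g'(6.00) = -17.38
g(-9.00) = -138.90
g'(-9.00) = 30.02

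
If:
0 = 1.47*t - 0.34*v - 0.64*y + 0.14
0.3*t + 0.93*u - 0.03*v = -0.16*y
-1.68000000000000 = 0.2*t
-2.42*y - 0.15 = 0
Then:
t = -8.40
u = 1.57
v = -35.79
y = -0.06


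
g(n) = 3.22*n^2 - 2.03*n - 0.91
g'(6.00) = 36.61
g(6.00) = 102.83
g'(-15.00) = -98.63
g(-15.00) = 754.04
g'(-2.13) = -15.75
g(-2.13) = 18.02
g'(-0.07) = -2.48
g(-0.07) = -0.75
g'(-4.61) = -31.72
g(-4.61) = 76.88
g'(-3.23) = -22.83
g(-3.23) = 39.24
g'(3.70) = 21.80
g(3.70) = 35.66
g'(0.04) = -1.77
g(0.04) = -0.99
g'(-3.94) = -27.40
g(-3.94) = 57.07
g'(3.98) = 23.60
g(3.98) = 42.02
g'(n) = 6.44*n - 2.03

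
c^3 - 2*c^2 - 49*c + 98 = (c - 7)*(c - 2)*(c + 7)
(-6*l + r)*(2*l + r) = -12*l^2 - 4*l*r + r^2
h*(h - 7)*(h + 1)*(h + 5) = h^4 - h^3 - 37*h^2 - 35*h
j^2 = j^2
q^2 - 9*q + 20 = (q - 5)*(q - 4)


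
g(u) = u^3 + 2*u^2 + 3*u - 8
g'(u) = 3*u^2 + 4*u + 3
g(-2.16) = -15.23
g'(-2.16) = 8.36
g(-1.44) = -11.16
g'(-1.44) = 3.46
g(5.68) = 256.82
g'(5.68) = 122.51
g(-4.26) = -61.79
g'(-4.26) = 40.40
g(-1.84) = -12.98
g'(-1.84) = 5.80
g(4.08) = 105.45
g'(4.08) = 69.26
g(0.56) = -5.52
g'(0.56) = 6.18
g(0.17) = -7.43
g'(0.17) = 3.77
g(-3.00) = -26.00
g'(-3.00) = 18.00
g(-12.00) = -1484.00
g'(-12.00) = 387.00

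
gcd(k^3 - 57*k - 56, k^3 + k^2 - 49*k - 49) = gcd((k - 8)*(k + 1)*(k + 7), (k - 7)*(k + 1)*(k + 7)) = k^2 + 8*k + 7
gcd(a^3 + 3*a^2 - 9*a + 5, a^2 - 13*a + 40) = 1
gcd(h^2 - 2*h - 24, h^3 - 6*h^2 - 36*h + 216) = h - 6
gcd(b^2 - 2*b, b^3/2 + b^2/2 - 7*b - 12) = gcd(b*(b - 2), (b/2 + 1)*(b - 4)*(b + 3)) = 1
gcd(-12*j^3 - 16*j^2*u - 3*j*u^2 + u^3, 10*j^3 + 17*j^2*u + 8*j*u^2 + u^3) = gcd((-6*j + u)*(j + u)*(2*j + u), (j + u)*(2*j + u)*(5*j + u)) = 2*j^2 + 3*j*u + u^2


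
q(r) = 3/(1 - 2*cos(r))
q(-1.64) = 2.64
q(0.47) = -3.83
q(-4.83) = 3.92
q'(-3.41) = -0.19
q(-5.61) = -5.32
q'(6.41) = -0.78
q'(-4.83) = -10.17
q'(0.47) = -4.43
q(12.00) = -4.36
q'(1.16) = -135.72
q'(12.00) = 6.81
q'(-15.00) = 0.61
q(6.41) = -3.05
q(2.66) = 1.08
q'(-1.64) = 4.62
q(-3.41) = 1.02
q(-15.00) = 1.19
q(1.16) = 14.90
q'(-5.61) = -11.77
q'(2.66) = -0.36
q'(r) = -6*sin(r)/(1 - 2*cos(r))^2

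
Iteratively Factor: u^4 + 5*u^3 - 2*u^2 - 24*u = (u + 3)*(u^3 + 2*u^2 - 8*u) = (u + 3)*(u + 4)*(u^2 - 2*u) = u*(u + 3)*(u + 4)*(u - 2)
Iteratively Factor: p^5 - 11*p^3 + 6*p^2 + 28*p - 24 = (p - 1)*(p^4 + p^3 - 10*p^2 - 4*p + 24) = (p - 2)*(p - 1)*(p^3 + 3*p^2 - 4*p - 12) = (p - 2)*(p - 1)*(p + 3)*(p^2 - 4) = (p - 2)*(p - 1)*(p + 2)*(p + 3)*(p - 2)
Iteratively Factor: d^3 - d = (d + 1)*(d^2 - d) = d*(d + 1)*(d - 1)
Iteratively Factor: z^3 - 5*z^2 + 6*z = (z)*(z^2 - 5*z + 6) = z*(z - 3)*(z - 2)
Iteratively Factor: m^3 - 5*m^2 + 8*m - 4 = (m - 2)*(m^2 - 3*m + 2) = (m - 2)*(m - 1)*(m - 2)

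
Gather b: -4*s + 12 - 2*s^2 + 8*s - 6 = -2*s^2 + 4*s + 6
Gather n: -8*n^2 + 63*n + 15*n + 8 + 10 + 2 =-8*n^2 + 78*n + 20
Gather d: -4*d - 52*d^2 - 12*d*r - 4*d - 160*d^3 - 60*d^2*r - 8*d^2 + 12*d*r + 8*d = -160*d^3 + d^2*(-60*r - 60)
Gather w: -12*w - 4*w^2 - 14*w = -4*w^2 - 26*w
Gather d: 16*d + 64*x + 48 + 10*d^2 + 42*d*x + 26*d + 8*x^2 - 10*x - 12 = 10*d^2 + d*(42*x + 42) + 8*x^2 + 54*x + 36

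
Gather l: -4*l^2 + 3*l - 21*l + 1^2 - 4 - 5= -4*l^2 - 18*l - 8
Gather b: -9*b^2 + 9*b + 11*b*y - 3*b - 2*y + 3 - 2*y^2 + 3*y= -9*b^2 + b*(11*y + 6) - 2*y^2 + y + 3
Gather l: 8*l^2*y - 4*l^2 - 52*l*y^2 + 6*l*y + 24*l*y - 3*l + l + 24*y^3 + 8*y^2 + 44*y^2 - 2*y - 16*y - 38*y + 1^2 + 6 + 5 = l^2*(8*y - 4) + l*(-52*y^2 + 30*y - 2) + 24*y^3 + 52*y^2 - 56*y + 12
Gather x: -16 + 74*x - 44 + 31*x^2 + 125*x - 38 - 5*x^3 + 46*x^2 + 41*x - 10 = -5*x^3 + 77*x^2 + 240*x - 108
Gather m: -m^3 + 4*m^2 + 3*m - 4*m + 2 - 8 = -m^3 + 4*m^2 - m - 6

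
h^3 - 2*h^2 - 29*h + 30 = (h - 6)*(h - 1)*(h + 5)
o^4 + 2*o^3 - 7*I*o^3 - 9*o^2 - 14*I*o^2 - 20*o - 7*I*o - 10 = (o + 1)^2*(o - 5*I)*(o - 2*I)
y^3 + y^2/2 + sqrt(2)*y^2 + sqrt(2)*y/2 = y*(y + 1/2)*(y + sqrt(2))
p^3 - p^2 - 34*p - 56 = (p - 7)*(p + 2)*(p + 4)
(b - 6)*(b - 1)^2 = b^3 - 8*b^2 + 13*b - 6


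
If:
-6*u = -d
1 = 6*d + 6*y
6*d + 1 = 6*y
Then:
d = 0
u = 0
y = 1/6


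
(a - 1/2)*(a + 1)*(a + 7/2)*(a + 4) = a^4 + 8*a^3 + 69*a^2/4 + 13*a/4 - 7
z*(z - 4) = z^2 - 4*z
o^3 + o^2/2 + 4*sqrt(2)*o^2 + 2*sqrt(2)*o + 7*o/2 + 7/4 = (o + 1/2)*(o + sqrt(2)/2)*(o + 7*sqrt(2)/2)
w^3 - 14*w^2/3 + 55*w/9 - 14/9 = (w - 7/3)*(w - 2)*(w - 1/3)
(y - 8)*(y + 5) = y^2 - 3*y - 40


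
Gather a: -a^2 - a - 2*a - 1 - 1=-a^2 - 3*a - 2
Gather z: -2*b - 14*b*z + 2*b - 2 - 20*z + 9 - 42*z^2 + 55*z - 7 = -42*z^2 + z*(35 - 14*b)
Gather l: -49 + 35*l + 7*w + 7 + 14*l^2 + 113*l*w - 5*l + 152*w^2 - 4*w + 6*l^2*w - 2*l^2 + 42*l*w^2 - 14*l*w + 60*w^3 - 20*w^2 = l^2*(6*w + 12) + l*(42*w^2 + 99*w + 30) + 60*w^3 + 132*w^2 + 3*w - 42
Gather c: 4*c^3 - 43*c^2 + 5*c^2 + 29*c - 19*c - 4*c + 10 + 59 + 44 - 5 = 4*c^3 - 38*c^2 + 6*c + 108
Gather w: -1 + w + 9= w + 8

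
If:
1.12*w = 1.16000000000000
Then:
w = 1.04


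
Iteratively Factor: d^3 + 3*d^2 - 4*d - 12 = (d - 2)*(d^2 + 5*d + 6) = (d - 2)*(d + 2)*(d + 3)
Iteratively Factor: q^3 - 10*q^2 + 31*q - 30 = (q - 3)*(q^2 - 7*q + 10) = (q - 3)*(q - 2)*(q - 5)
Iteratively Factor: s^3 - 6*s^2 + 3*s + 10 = (s + 1)*(s^2 - 7*s + 10) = (s - 5)*(s + 1)*(s - 2)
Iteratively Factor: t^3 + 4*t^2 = (t + 4)*(t^2) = t*(t + 4)*(t)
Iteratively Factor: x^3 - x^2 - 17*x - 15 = (x + 1)*(x^2 - 2*x - 15) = (x - 5)*(x + 1)*(x + 3)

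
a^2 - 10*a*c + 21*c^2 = (a - 7*c)*(a - 3*c)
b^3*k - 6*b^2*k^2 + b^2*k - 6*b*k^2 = b*(b - 6*k)*(b*k + k)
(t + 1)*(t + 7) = t^2 + 8*t + 7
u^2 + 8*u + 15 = (u + 3)*(u + 5)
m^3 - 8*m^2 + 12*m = m*(m - 6)*(m - 2)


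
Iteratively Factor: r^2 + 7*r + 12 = (r + 3)*(r + 4)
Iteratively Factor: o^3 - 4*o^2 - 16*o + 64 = (o - 4)*(o^2 - 16) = (o - 4)^2*(o + 4)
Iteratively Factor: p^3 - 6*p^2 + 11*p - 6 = (p - 1)*(p^2 - 5*p + 6) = (p - 2)*(p - 1)*(p - 3)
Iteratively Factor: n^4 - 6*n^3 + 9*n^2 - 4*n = (n)*(n^3 - 6*n^2 + 9*n - 4) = n*(n - 1)*(n^2 - 5*n + 4) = n*(n - 4)*(n - 1)*(n - 1)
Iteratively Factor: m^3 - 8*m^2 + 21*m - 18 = (m - 3)*(m^2 - 5*m + 6) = (m - 3)*(m - 2)*(m - 3)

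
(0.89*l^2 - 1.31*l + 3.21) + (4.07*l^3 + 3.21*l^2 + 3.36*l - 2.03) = 4.07*l^3 + 4.1*l^2 + 2.05*l + 1.18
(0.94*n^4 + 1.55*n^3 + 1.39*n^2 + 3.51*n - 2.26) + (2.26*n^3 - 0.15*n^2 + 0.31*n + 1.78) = 0.94*n^4 + 3.81*n^3 + 1.24*n^2 + 3.82*n - 0.48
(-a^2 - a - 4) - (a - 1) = -a^2 - 2*a - 3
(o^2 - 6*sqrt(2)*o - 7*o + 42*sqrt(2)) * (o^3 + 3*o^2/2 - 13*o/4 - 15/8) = o^5 - 6*sqrt(2)*o^4 - 11*o^4/2 - 55*o^3/4 + 33*sqrt(2)*o^3 + 167*o^2/8 + 165*sqrt(2)*o^2/2 - 501*sqrt(2)*o/4 + 105*o/8 - 315*sqrt(2)/4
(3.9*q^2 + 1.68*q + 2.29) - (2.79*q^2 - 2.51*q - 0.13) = 1.11*q^2 + 4.19*q + 2.42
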